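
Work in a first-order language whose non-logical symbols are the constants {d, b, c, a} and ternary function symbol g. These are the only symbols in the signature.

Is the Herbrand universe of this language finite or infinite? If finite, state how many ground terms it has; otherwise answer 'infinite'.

infinite

The signature has at least one function symbol (g, arity 3) and at least one constant (d).
Iterating g gives infinitely many distinct ground terms: d, g(d, d, d), g(g(d, d, d), g(d, d, d), g(d, d, d)), ...
So the Herbrand universe is infinite.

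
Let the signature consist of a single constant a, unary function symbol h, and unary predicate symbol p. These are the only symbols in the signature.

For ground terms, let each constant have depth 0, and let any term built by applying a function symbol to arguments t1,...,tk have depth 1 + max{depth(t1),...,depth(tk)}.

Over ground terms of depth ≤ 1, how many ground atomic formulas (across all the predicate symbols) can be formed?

2

First count ground terms of depth ≤ 1.
Write N_k for the number of ground terms of depth ≤ k. A term of depth ≤ k is either a constant or a function symbol applied to arguments of depth ≤ k−1, so N_k = 1 + N_{k-1}.
N_0 = 1
N_1 = 1 + 1 = 2
Explicitly: a, h(a).
So |H| = 2.
Ground atoms are formed by filling each argument slot of a predicate with a term from H, so an r-ary predicate gives |H|^r atoms:
  p: 2
Total ground atoms: 2.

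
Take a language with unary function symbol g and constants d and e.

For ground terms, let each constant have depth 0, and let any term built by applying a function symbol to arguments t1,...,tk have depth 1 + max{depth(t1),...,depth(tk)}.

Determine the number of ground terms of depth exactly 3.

2

If N_k denotes the number of depth-≤k ground terms, the 2 constants give N_0 = 2, and each function symbol of arity r contributes N_{k-1}^r new terms at level k: N_k = 2 + N_{k-1}.
N_0 = 2
N_1 = 2 + 2 = 4
N_2 = 2 + 4 = 6
N_3 = 2 + 6 = 8
Terms of depth exactly 3: N_3 − N_2 = 8 − 6 = 2.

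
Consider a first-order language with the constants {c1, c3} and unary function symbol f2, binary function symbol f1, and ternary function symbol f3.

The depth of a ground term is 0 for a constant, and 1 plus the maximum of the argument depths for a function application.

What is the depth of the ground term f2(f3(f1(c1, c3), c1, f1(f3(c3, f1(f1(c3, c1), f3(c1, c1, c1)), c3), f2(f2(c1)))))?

6

depth(f1(c1, c3)) = 1 + max(0, 0) = 1
depth(f1(c3, c1)) = 1 + max(0, 0) = 1
depth(f3(c1, c1, c1)) = 1 + max(0, 0, 0) = 1
depth(f1(f1(c3, c1), f3(c1, c1, c1))) = 1 + max(1, 1) = 2
depth(f3(c3, f1(f1(c3, c1), f3(c1, c1, c1)), c3)) = 1 + max(0, 2, 0) = 3
depth(f2(c1)) = 1 + depth(c1) = 1 + 0 = 1
depth(f2(f2(c1))) = 1 + depth(f2(c1)) = 1 + 1 = 2
depth(f1(f3(c3, f1(f1(c3, c1), f3(c1, c1, c1)), c3), f2(f2(c1)))) = 1 + max(3, 2) = 4
depth(f3(f1(c1, c3), c1, f1(f3(c3, f1(f1(c3, c1), f3(c1, c1, c1)), c3), f2(f2(c1))))) = 1 + max(1, 0, 4) = 5
depth(f2(f3(f1(c1, c3), c1, f1(f3(c3, f1(f1(c3, c1), f3(c1, c1, c1)), c3), f2(f2(c1)))))) = 1 + depth(f3(f1(c1, c3), c1, f1(f3(c3, f1(f1(c3, c1), f3(c1, c1, c1)), c3), f2(f2(c1))))) = 1 + 5 = 6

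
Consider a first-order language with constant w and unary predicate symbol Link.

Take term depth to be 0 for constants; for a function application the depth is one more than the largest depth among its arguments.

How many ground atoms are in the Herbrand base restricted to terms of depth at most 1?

1

First count ground terms of depth ≤ 1.
With no function symbols every ground term is a constant, so there is exactly 1 ground term at every depth bound.
N_0 = 1
N_1 = 1
Explicitly: w.
So |H| = 1.
For each predicate symbol, the number of ground atoms is |H| raised to its arity; summing:
  Link: 1
Total ground atoms: 1.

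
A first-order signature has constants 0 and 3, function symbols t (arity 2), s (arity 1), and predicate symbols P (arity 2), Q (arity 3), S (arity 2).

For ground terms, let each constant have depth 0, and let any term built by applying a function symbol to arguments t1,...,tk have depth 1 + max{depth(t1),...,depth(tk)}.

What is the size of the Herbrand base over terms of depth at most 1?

640

First count ground terms of depth ≤ 1.
Let N_k = |{terms of depth ≤ k}|. Then N_0 = 2 and N_k = 2 + N_{k-1}^2 + N_{k-1} for k ≥ 1 (one summand per function symbol, arity giving the exponent).
N_0 = 2
N_1 = 2 + 2^2 + 2 = 8
So |H| = 8.
For each predicate symbol, the number of ground atoms is |H| raised to its arity; summing:
  P: 8^2 = 64;  Q: 8^3 = 512;  S: 8^2 = 64
Total ground atoms: 64 + 512 + 64 = 640.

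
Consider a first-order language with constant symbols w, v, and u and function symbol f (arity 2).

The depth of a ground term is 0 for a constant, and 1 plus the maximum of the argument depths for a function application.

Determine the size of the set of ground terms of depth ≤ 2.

147

If N_k denotes the number of depth-≤k ground terms, the 3 constants give N_0 = 3, and each function symbol of arity r contributes N_{k-1}^r new terms at level k: N_k = 3 + N_{k-1}^2.
N_0 = 3
N_1 = 3 + 3^2 = 12
N_2 = 3 + 12^2 = 147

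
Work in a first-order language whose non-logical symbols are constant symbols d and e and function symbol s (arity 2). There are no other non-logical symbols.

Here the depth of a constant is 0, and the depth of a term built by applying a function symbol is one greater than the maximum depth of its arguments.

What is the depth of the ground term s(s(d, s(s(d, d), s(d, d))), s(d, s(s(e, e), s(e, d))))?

depth(s(d, d)) = 1 + max(0, 0) = 1
depth(s(s(d, d), s(d, d))) = 1 + max(1, 1) = 2
depth(s(d, s(s(d, d), s(d, d)))) = 1 + max(0, 2) = 3
depth(s(e, e)) = 1 + max(0, 0) = 1
depth(s(e, d)) = 1 + max(0, 0) = 1
depth(s(s(e, e), s(e, d))) = 1 + max(1, 1) = 2
depth(s(d, s(s(e, e), s(e, d)))) = 1 + max(0, 2) = 3
depth(s(s(d, s(s(d, d), s(d, d))), s(d, s(s(e, e), s(e, d))))) = 1 + max(3, 3) = 4

4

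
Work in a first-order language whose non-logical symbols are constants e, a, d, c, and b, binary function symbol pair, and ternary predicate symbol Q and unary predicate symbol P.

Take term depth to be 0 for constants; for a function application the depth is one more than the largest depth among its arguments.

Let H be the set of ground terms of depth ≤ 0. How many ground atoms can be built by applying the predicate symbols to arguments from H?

First count ground terms of depth ≤ 0.
Count level by level. With function symbols pair/2, the terms of depth ≤ k are the 5 constants together with each function applied to depth-≤(k−1) tuples, so N_k = 5 + N_{k-1}^2.
N_0 = 5
Explicitly: e, a, d, c, b.
So |H| = 5.
Ground atoms are formed by filling each argument slot of a predicate with a term from H, so an r-ary predicate gives |H|^r atoms:
  Q: 5^3 = 125;  P: 5
Total ground atoms: 125 + 5 = 130.

130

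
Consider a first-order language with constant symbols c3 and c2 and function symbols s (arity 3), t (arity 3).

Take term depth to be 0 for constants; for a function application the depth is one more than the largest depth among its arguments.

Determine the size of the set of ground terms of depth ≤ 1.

Let N_k count ground terms of depth at most k. Each non-constant term of depth ≤ k is some function symbol applied to depth-≤(k−1) arguments, giving N_k = 2 + N_{k-1}^3 + N_{k-1}^3.
N_0 = 2
N_1 = 2 + 2^3 + 2^3 = 18

18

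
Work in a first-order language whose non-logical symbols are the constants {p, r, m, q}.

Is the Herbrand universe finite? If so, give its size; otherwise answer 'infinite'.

4

There are no function symbols, so every ground term is one of the 4 constants.
The Herbrand universe is {p, r, m, q}, which is finite with 4 elements.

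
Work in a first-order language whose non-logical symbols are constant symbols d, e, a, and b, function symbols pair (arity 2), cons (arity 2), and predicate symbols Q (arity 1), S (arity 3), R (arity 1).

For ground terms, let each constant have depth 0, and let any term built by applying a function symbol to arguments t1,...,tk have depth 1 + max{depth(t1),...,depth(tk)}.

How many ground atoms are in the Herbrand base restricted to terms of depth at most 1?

First count ground terms of depth ≤ 1.
Let N_k = |{terms of depth ≤ k}|. Then N_0 = 4 and N_k = 4 + N_{k-1}^2 + N_{k-1}^2 for k ≥ 1 (one summand per function symbol, arity giving the exponent).
N_0 = 4
N_1 = 4 + 4^2 + 4^2 = 36
So |H| = 36.
For each predicate symbol, the number of ground atoms is |H| raised to its arity; summing:
  Q: 36;  S: 36^3 = 46656;  R: 36
Total ground atoms: 36 + 46656 + 36 = 46728.

46728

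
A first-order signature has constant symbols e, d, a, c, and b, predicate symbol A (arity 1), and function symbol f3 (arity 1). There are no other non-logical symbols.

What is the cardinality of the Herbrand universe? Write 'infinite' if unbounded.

The signature has at least one function symbol (f3, arity 1) and at least one constant (e).
Iterating f3 gives infinitely many distinct ground terms: e, f3(e), f3(f3(e)), ...
So the Herbrand universe is infinite.

infinite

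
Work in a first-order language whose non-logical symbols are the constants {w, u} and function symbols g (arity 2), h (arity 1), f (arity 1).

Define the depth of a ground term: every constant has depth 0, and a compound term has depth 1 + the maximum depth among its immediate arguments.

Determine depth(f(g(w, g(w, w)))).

depth(g(w, w)) = 1 + max(0, 0) = 1
depth(g(w, g(w, w))) = 1 + max(0, 1) = 2
depth(f(g(w, g(w, w)))) = 1 + depth(g(w, g(w, w))) = 1 + 2 = 3

3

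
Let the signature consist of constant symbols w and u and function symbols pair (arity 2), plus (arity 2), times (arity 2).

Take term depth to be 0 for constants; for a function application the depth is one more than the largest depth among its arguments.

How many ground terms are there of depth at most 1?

14

Let N_k = |{terms of depth ≤ k}|. Then N_0 = 2 and N_k = 2 + N_{k-1}^2 + N_{k-1}^2 + N_{k-1}^2 for k ≥ 1 (one summand per function symbol, arity giving the exponent).
N_0 = 2
N_1 = 2 + 2^2 + 2^2 + 2^2 = 14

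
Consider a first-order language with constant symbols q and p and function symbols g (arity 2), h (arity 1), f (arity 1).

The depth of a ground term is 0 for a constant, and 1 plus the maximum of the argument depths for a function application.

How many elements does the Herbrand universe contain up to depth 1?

Let N_k count ground terms of depth at most k. Each non-constant term of depth ≤ k is some function symbol applied to depth-≤(k−1) arguments, giving N_k = 2 + N_{k-1}^2 + N_{k-1} + N_{k-1}.
N_0 = 2
N_1 = 2 + 2^2 + 2 + 2 = 10
Explicitly: q, p, g(q, q), g(q, p), g(p, q), g(p, p), h(q), h(p), f(q), f(p).

10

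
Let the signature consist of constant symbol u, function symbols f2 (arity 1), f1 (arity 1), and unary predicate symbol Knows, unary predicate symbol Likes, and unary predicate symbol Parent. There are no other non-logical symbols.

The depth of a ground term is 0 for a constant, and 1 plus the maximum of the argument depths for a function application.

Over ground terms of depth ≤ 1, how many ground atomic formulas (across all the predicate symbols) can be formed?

9

First count ground terms of depth ≤ 1.
Let N_k = |{terms of depth ≤ k}|. Then N_0 = 1 and N_k = 1 + N_{k-1} + N_{k-1} for k ≥ 1 (one summand per function symbol, arity giving the exponent).
N_0 = 1
N_1 = 1 + 1 + 1 = 3
Explicitly: u, f2(u), f1(u).
So |H| = 3.
For each predicate symbol, the number of ground atoms is |H| raised to its arity; summing:
  Knows: 3;  Likes: 3;  Parent: 3
Total ground atoms: 3 + 3 + 3 = 9.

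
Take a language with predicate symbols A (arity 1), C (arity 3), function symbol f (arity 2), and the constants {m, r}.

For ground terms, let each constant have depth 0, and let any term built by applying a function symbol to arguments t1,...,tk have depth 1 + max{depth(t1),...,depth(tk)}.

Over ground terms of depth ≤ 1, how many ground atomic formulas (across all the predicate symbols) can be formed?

First count ground terms of depth ≤ 1.
Let N_k count ground terms of depth at most k. Each non-constant term of depth ≤ k is some function symbol applied to depth-≤(k−1) arguments, giving N_k = 2 + N_{k-1}^2.
N_0 = 2
N_1 = 2 + 2^2 = 6
Explicitly: m, r, f(m, m), f(m, r), f(r, m), f(r, r).
So |H| = 6.
Ground atoms are formed by filling each argument slot of a predicate with a term from H, so an r-ary predicate gives |H|^r atoms:
  A: 6;  C: 6^3 = 216
Total ground atoms: 6 + 216 = 222.

222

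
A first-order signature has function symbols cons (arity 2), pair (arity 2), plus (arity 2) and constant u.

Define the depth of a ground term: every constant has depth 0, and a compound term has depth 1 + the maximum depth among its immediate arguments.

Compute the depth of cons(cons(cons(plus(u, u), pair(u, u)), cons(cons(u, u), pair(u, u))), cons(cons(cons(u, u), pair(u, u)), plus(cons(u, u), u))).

4

depth(plus(u, u)) = 1 + max(0, 0) = 1
depth(pair(u, u)) = 1 + max(0, 0) = 1
depth(cons(plus(u, u), pair(u, u))) = 1 + max(1, 1) = 2
depth(cons(u, u)) = 1 + max(0, 0) = 1
depth(cons(cons(u, u), pair(u, u))) = 1 + max(1, 1) = 2
depth(cons(cons(plus(u, u), pair(u, u)), cons(cons(u, u), pair(u, u)))) = 1 + max(2, 2) = 3
depth(plus(cons(u, u), u)) = 1 + max(1, 0) = 2
depth(cons(cons(cons(u, u), pair(u, u)), plus(cons(u, u), u))) = 1 + max(2, 2) = 3
depth(cons(cons(cons(plus(u, u), pair(u, u)), cons(cons(u, u), pair(u, u))), cons(cons(cons(u, u), pair(u, u)), plus(cons(u, u), u)))) = 1 + max(3, 3) = 4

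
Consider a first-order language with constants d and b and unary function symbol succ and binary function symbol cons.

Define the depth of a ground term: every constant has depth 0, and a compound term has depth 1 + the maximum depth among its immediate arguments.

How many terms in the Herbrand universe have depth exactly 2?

66

If N_k denotes the number of depth-≤k ground terms, the 2 constants give N_0 = 2, and each function symbol of arity r contributes N_{k-1}^r new terms at level k: N_k = 2 + N_{k-1} + N_{k-1}^2.
N_0 = 2
N_1 = 2 + 2 + 2^2 = 8
N_2 = 2 + 8 + 8^2 = 74
Terms of depth exactly 2: N_2 − N_1 = 74 − 8 = 66.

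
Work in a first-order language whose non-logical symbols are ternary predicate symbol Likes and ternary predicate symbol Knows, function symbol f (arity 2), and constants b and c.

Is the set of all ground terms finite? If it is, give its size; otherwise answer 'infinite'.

infinite

The signature has at least one function symbol (f, arity 2) and at least one constant (b).
Iterating f gives infinitely many distinct ground terms: b, f(b, b), f(f(b, b), f(b, b)), ...
So the Herbrand universe is infinite.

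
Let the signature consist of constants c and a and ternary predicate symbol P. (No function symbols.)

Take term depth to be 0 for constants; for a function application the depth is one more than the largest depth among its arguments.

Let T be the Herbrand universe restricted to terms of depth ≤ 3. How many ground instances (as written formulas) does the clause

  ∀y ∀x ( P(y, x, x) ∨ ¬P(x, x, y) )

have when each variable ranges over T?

4

Ground terms of depth ≤ 3:
  With no function symbols every ground term is a constant, so there are exactly 2 ground terms at every depth bound.
  N_0 = 2
  N_1 = 2
  N_2 = 2
  N_3 = 2
So there are 2 ground terms available for substitution.
Each of y, x ranges independently over the available ground terms, and distinct assignments produce distinct instances.
Number of ground instances = 2^2 = 4.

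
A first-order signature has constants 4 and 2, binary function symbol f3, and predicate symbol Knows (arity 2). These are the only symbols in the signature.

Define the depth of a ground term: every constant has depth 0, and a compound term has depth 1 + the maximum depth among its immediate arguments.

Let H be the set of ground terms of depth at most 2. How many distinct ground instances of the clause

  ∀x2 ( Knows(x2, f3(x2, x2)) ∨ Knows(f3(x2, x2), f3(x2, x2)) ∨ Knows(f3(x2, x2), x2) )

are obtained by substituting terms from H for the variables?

Ground terms of depth ≤ 2:
  Write N_k for the number of ground terms of depth ≤ k. A term of depth ≤ k is either a constant or a function symbol applied to arguments of depth ≤ k−1, so N_k = 2 + N_{k-1}^2.
  N_0 = 2
  N_1 = 2 + 2^2 = 6
  N_2 = 2 + 6^2 = 38
So there are 38 ground terms available for substitution.
The body mentions the single quantified variable x2; since ground terms form a free algebra, no two substitutions collapse to the same formula.
Number of ground instances = 38.

38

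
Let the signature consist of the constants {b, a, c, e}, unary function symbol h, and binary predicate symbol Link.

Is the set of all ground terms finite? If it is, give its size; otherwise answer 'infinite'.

The signature has at least one function symbol (h, arity 1) and at least one constant (b).
Iterating h gives infinitely many distinct ground terms: b, h(b), h(h(b)), ...
So the Herbrand universe is infinite.

infinite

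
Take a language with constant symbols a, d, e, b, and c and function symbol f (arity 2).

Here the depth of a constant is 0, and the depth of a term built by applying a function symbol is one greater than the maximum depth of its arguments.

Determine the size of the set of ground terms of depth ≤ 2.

905

Let N_k = |{terms of depth ≤ k}|. Then N_0 = 5 and N_k = 5 + N_{k-1}^2 for k ≥ 1 (one summand per function symbol, arity giving the exponent).
N_0 = 5
N_1 = 5 + 5^2 = 30
N_2 = 5 + 30^2 = 905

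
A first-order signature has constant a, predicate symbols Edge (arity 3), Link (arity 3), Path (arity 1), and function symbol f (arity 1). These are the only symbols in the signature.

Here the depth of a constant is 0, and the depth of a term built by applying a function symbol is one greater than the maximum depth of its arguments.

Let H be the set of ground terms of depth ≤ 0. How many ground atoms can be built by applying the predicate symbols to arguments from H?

First count ground terms of depth ≤ 0.
Count level by level. With function symbols f/1, the terms of depth ≤ k are the 1 constant together with each function applied to depth-≤(k−1) tuples, so N_k = 1 + N_{k-1}.
N_0 = 1
Explicitly: a.
So |H| = 1.
Each predicate of arity r yields |H|^r ground atoms (one per choice of an r-tuple from H):
  Edge: 1^3 = 1;  Link: 1^3 = 1;  Path: 1
Total ground atoms: 1 + 1 + 1 = 3.

3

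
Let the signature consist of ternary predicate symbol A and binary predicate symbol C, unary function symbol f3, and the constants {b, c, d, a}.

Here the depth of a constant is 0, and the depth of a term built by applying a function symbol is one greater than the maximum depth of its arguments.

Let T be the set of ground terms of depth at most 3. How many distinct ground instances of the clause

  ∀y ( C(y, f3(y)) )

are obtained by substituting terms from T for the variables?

Ground terms of depth ≤ 3:
  Write N_k for the number of ground terms of depth ≤ k. A term of depth ≤ k is either a constant or a function symbol applied to arguments of depth ≤ k−1, so N_k = 4 + N_{k-1}.
  N_0 = 4
  N_1 = 4 + 4 = 8
  N_2 = 4 + 8 = 12
  N_3 = 4 + 12 = 16
So there are 16 ground terms available for substitution.
There is 1 variable to instantiate (y),  occurring in at least one literal, so different choices give different ground instances.
Number of ground instances = 16.

16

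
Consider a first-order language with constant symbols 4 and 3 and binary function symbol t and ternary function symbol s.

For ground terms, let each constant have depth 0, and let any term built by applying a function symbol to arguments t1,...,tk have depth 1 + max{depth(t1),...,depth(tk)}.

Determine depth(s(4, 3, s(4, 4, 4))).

depth(s(4, 4, 4)) = 1 + max(0, 0, 0) = 1
depth(s(4, 3, s(4, 4, 4))) = 1 + max(0, 0, 1) = 2

2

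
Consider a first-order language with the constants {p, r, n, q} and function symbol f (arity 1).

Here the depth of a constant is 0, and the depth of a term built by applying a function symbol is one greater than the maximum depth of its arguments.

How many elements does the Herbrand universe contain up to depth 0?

Let N_k count ground terms of depth at most k. Each non-constant term of depth ≤ k is some function symbol applied to depth-≤(k−1) arguments, giving N_k = 4 + N_{k-1}.
N_0 = 4

4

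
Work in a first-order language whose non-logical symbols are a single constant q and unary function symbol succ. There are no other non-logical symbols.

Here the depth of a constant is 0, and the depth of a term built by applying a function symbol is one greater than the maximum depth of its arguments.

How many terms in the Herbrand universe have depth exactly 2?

1

Count level by level. With function symbols succ/1, the terms of depth ≤ k are the 1 constant together with each function applied to depth-≤(k−1) tuples, so N_k = 1 + N_{k-1}.
N_0 = 1
N_1 = 1 + 1 = 2
N_2 = 1 + 2 = 3
Terms of depth exactly 2: N_2 − N_1 = 3 − 2 = 1.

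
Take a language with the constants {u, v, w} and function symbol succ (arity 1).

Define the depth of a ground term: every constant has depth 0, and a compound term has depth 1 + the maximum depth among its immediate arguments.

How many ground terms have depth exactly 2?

Count level by level. With function symbols succ/1, the terms of depth ≤ k are the 3 constants together with each function applied to depth-≤(k−1) tuples, so N_k = 3 + N_{k-1}.
N_0 = 3
N_1 = 3 + 3 = 6
N_2 = 3 + 6 = 9
Terms of depth exactly 2: N_2 − N_1 = 9 − 6 = 3.

3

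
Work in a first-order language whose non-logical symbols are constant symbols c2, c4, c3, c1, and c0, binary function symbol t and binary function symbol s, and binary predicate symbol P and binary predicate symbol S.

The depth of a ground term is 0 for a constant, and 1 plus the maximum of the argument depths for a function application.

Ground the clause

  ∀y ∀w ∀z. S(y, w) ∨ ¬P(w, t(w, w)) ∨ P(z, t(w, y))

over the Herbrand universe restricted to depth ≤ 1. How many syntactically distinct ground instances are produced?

Ground terms of depth ≤ 1:
  Let N_k = |{terms of depth ≤ k}|. Then N_0 = 5 and N_k = 5 + N_{k-1}^2 + N_{k-1}^2 for k ≥ 1 (one summand per function symbol, arity giving the exponent).
  N_0 = 5
  N_1 = 5 + 5^2 + 5^2 = 55
So there are 55 ground terms available for substitution.
The body mentions every one of the 3 quantified variables; since ground terms form a free algebra, no two substitutions collapse to the same formula.
Number of ground instances = 55^3 = 166375.

166375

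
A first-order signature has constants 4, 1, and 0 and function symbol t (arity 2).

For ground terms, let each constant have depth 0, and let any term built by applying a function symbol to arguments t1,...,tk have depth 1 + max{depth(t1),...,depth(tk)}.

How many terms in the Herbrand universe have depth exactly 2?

135

Let N_k count ground terms of depth at most k. Each non-constant term of depth ≤ k is some function symbol applied to depth-≤(k−1) arguments, giving N_k = 3 + N_{k-1}^2.
N_0 = 3
N_1 = 3 + 3^2 = 12
N_2 = 3 + 12^2 = 147
Terms of depth exactly 2: N_2 − N_1 = 147 − 12 = 135.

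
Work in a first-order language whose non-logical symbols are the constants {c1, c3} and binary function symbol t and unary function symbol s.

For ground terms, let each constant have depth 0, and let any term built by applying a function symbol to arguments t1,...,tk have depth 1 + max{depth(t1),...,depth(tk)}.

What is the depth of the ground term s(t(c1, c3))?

depth(t(c1, c3)) = 1 + max(0, 0) = 1
depth(s(t(c1, c3))) = 1 + depth(t(c1, c3)) = 1 + 1 = 2

2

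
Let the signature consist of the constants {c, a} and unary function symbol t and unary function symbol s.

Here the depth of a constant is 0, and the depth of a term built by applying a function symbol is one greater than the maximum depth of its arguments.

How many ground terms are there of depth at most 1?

6

If N_k denotes the number of depth-≤k ground terms, the 2 constants give N_0 = 2, and each function symbol of arity r contributes N_{k-1}^r new terms at level k: N_k = 2 + N_{k-1} + N_{k-1}.
N_0 = 2
N_1 = 2 + 2 + 2 = 6
Explicitly: c, a, t(c), t(a), s(c), s(a).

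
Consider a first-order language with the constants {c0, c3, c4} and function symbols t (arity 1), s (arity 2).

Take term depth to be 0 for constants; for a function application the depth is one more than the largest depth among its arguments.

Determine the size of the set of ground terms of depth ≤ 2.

If N_k denotes the number of depth-≤k ground terms, the 3 constants give N_0 = 3, and each function symbol of arity r contributes N_{k-1}^r new terms at level k: N_k = 3 + N_{k-1} + N_{k-1}^2.
N_0 = 3
N_1 = 3 + 3 + 3^2 = 15
N_2 = 3 + 15 + 15^2 = 243

243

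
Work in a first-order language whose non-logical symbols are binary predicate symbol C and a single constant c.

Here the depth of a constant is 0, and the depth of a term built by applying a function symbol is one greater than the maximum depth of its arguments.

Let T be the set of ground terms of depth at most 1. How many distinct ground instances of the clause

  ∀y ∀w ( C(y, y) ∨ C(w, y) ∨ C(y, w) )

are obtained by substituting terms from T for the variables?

Ground terms of depth ≤ 1:
  With no function symbols every ground term is a constant, so there is exactly 1 ground term at every depth bound.
  N_0 = 1
  N_1 = 1
  Explicitly: c.
So there is exactly 1 ground term available for substitution.
The body mentions every one of the 2 quantified variables; since ground terms form a free algebra, no two substitutions collapse to the same formula.
Number of ground instances = 1^2 = 1.

1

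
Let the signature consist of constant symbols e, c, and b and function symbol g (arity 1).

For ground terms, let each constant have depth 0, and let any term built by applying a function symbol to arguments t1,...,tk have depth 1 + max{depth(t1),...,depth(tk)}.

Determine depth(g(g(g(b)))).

depth(g(b)) = 1 + depth(b) = 1 + 0 = 1
depth(g(g(b))) = 1 + depth(g(b)) = 1 + 1 = 2
depth(g(g(g(b)))) = 1 + depth(g(g(b))) = 1 + 2 = 3

3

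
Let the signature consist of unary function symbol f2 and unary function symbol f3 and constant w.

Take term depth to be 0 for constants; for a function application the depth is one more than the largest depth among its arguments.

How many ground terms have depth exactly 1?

Write N_k for the number of ground terms of depth ≤ k. A term of depth ≤ k is either a constant or a function symbol applied to arguments of depth ≤ k−1, so N_k = 1 + N_{k-1} + N_{k-1}.
N_0 = 1
N_1 = 1 + 1 + 1 = 3
Terms of depth exactly 1: N_1 − N_0 = 3 − 1 = 2.

2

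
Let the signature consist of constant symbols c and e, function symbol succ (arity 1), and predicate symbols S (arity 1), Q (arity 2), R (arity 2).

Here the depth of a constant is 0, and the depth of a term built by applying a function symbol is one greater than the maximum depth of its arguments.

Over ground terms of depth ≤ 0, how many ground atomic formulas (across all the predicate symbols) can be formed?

10

First count ground terms of depth ≤ 0.
If N_k denotes the number of depth-≤k ground terms, the 2 constants give N_0 = 2, and each function symbol of arity r contributes N_{k-1}^r new terms at level k: N_k = 2 + N_{k-1}.
N_0 = 2
So |H| = 2.
Each predicate of arity r yields |H|^r ground atoms (one per choice of an r-tuple from H):
  S: 2;  Q: 2^2 = 4;  R: 2^2 = 4
Total ground atoms: 2 + 4 + 4 = 10.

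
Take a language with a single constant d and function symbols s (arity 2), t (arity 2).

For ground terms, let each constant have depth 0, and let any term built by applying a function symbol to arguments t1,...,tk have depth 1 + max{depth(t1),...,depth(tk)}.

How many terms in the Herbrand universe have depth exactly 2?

16

Count level by level. With function symbols s/2, t/2, the terms of depth ≤ k are the 1 constant together with each function applied to depth-≤(k−1) tuples, so N_k = 1 + N_{k-1}^2 + N_{k-1}^2.
N_0 = 1
N_1 = 1 + 1^2 + 1^2 = 3
N_2 = 1 + 3^2 + 3^2 = 19
Terms of depth exactly 2: N_2 − N_1 = 19 − 3 = 16.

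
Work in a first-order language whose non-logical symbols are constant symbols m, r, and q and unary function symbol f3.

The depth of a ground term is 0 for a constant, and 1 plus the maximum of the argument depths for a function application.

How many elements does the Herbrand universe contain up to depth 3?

Let N_k count ground terms of depth at most k. Each non-constant term of depth ≤ k is some function symbol applied to depth-≤(k−1) arguments, giving N_k = 3 + N_{k-1}.
N_0 = 3
N_1 = 3 + 3 = 6
N_2 = 3 + 6 = 9
N_3 = 3 + 9 = 12

12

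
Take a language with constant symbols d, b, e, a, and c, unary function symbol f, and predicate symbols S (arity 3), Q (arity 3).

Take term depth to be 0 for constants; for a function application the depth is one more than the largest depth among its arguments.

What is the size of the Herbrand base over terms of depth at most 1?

2000

First count ground terms of depth ≤ 1.
Count level by level. With function symbols f/1, the terms of depth ≤ k are the 5 constants together with each function applied to depth-≤(k−1) tuples, so N_k = 5 + N_{k-1}.
N_0 = 5
N_1 = 5 + 5 = 10
So |H| = 10.
For each predicate symbol, the number of ground atoms is |H| raised to its arity; summing:
  S: 10^3 = 1000;  Q: 10^3 = 1000
Total ground atoms: 1000 + 1000 = 2000.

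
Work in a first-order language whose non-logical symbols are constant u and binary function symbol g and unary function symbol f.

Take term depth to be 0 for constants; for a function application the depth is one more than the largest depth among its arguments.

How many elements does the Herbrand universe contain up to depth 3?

183

Let N_k = |{terms of depth ≤ k}|. Then N_0 = 1 and N_k = 1 + N_{k-1}^2 + N_{k-1} for k ≥ 1 (one summand per function symbol, arity giving the exponent).
N_0 = 1
N_1 = 1 + 1^2 + 1 = 3
N_2 = 1 + 3^2 + 3 = 13
N_3 = 1 + 13^2 + 13 = 183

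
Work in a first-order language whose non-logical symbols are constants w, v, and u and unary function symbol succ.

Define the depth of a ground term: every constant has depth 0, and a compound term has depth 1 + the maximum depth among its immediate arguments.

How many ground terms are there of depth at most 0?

3

Let N_k count ground terms of depth at most k. Each non-constant term of depth ≤ k is some function symbol applied to depth-≤(k−1) arguments, giving N_k = 3 + N_{k-1}.
N_0 = 3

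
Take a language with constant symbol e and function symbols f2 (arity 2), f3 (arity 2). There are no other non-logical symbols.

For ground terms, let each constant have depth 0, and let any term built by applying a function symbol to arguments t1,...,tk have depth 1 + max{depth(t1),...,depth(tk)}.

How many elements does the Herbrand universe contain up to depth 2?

Let N_k = |{terms of depth ≤ k}|. Then N_0 = 1 and N_k = 1 + N_{k-1}^2 + N_{k-1}^2 for k ≥ 1 (one summand per function symbol, arity giving the exponent).
N_0 = 1
N_1 = 1 + 1^2 + 1^2 = 3
N_2 = 1 + 3^2 + 3^2 = 19

19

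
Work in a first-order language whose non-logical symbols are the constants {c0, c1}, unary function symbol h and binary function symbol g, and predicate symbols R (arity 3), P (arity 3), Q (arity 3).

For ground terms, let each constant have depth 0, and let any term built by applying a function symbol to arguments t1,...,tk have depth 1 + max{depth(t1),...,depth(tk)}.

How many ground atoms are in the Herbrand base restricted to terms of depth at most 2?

1215672

First count ground terms of depth ≤ 2.
Write N_k for the number of ground terms of depth ≤ k. A term of depth ≤ k is either a constant or a function symbol applied to arguments of depth ≤ k−1, so N_k = 2 + N_{k-1} + N_{k-1}^2.
N_0 = 2
N_1 = 2 + 2 + 2^2 = 8
N_2 = 2 + 8 + 8^2 = 74
So |H| = 74.
Ground atoms are formed by filling each argument slot of a predicate with a term from H, so an r-ary predicate gives |H|^r atoms:
  R: 74^3 = 405224;  P: 74^3 = 405224;  Q: 74^3 = 405224
Total ground atoms: 405224 + 405224 + 405224 = 1215672.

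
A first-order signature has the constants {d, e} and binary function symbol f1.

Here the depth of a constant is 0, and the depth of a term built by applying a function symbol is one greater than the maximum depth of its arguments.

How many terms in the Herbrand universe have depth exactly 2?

Let N_k count ground terms of depth at most k. Each non-constant term of depth ≤ k is some function symbol applied to depth-≤(k−1) arguments, giving N_k = 2 + N_{k-1}^2.
N_0 = 2
N_1 = 2 + 2^2 = 6
N_2 = 2 + 6^2 = 38
Terms of depth exactly 2: N_2 − N_1 = 38 − 6 = 32.

32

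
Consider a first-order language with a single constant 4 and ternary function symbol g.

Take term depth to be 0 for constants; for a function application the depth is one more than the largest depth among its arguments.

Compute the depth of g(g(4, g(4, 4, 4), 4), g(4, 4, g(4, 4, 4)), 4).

3

depth(g(4, 4, 4)) = 1 + max(0, 0, 0) = 1
depth(g(4, g(4, 4, 4), 4)) = 1 + max(0, 1, 0) = 2
depth(g(4, 4, g(4, 4, 4))) = 1 + max(0, 0, 1) = 2
depth(g(g(4, g(4, 4, 4), 4), g(4, 4, g(4, 4, 4)), 4)) = 1 + max(2, 2, 0) = 3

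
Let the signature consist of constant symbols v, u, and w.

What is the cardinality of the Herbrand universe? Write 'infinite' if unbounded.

3

There are no function symbols, so every ground term is one of the 3 constants.
The Herbrand universe is {v, u, w}, which is finite with 3 elements.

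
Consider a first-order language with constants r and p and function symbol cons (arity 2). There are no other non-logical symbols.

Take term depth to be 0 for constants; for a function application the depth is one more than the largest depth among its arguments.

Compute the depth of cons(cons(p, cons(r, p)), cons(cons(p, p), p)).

3

depth(cons(r, p)) = 1 + max(0, 0) = 1
depth(cons(p, cons(r, p))) = 1 + max(0, 1) = 2
depth(cons(p, p)) = 1 + max(0, 0) = 1
depth(cons(cons(p, p), p)) = 1 + max(1, 0) = 2
depth(cons(cons(p, cons(r, p)), cons(cons(p, p), p))) = 1 + max(2, 2) = 3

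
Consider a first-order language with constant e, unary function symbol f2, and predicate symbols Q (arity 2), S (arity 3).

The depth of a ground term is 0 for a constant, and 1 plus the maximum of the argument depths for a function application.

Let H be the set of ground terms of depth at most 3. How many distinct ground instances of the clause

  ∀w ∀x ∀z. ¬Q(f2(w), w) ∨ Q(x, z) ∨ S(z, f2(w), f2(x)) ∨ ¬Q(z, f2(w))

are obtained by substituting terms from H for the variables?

64

Ground terms of depth ≤ 3:
  Let N_k count ground terms of depth at most k. Each non-constant term of depth ≤ k is some function symbol applied to depth-≤(k−1) arguments, giving N_k = 1 + N_{k-1}.
  N_0 = 1
  N_1 = 1 + 1 = 2
  N_2 = 1 + 2 = 3
  N_3 = 1 + 3 = 4
  Explicitly: e, f2(e), f2(f2(e)), f2(f2(f2(e))).
So there are 4 ground terms available for substitution.
Each of w, x, z ranges independently over the available ground terms, and distinct assignments produce distinct instances.
Number of ground instances = 4^3 = 64.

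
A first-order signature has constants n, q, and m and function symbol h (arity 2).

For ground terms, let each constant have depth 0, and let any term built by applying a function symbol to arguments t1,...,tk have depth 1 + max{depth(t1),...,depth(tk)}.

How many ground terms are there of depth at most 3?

Let N_k count ground terms of depth at most k. Each non-constant term of depth ≤ k is some function symbol applied to depth-≤(k−1) arguments, giving N_k = 3 + N_{k-1}^2.
N_0 = 3
N_1 = 3 + 3^2 = 12
N_2 = 3 + 12^2 = 147
N_3 = 3 + 147^2 = 21612

21612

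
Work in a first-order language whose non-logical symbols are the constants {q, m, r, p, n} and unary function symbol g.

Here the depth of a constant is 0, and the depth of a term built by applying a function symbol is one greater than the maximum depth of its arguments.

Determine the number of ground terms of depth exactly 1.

5

Let N_k count ground terms of depth at most k. Each non-constant term of depth ≤ k is some function symbol applied to depth-≤(k−1) arguments, giving N_k = 5 + N_{k-1}.
N_0 = 5
N_1 = 5 + 5 = 10
Terms of depth exactly 1: N_1 − N_0 = 10 − 5 = 5.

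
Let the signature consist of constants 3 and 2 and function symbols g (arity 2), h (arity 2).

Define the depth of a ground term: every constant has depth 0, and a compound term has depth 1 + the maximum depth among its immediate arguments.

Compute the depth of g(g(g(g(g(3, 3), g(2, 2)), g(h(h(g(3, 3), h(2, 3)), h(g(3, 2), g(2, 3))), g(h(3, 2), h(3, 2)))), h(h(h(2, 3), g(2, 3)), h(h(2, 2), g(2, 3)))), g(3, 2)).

7

depth(g(3, 3)) = 1 + max(0, 0) = 1
depth(g(2, 2)) = 1 + max(0, 0) = 1
depth(g(g(3, 3), g(2, 2))) = 1 + max(1, 1) = 2
depth(h(2, 3)) = 1 + max(0, 0) = 1
depth(h(g(3, 3), h(2, 3))) = 1 + max(1, 1) = 2
depth(g(3, 2)) = 1 + max(0, 0) = 1
depth(g(2, 3)) = 1 + max(0, 0) = 1
depth(h(g(3, 2), g(2, 3))) = 1 + max(1, 1) = 2
depth(h(h(g(3, 3), h(2, 3)), h(g(3, 2), g(2, 3)))) = 1 + max(2, 2) = 3
depth(h(3, 2)) = 1 + max(0, 0) = 1
depth(g(h(3, 2), h(3, 2))) = 1 + max(1, 1) = 2
depth(g(h(h(g(3, 3), h(2, 3)), h(g(3, 2), g(2, 3))), g(h(3, 2), h(3, 2)))) = 1 + max(3, 2) = 4
depth(g(g(g(3, 3), g(2, 2)), g(h(h(g(3, 3), h(2, 3)), h(g(3, 2), g(2, 3))), g(h(3, 2), h(3, 2))))) = 1 + max(2, 4) = 5
depth(h(h(2, 3), g(2, 3))) = 1 + max(1, 1) = 2
depth(h(2, 2)) = 1 + max(0, 0) = 1
depth(h(h(2, 2), g(2, 3))) = 1 + max(1, 1) = 2
depth(h(h(h(2, 3), g(2, 3)), h(h(2, 2), g(2, 3)))) = 1 + max(2, 2) = 3
depth(g(g(g(g(3, 3), g(2, 2)), g(h(h(g(3, 3), h(2, 3)), h(g(3, 2), g(2, 3))), g(h(3, 2), h(3, 2)))), h(h(h(2, 3), g(2, 3)), h(h(2, 2), g(2, 3))))) = 1 + max(5, 3) = 6
depth(g(g(g(g(g(3, 3), g(2, 2)), g(h(h(g(3, 3), h(2, 3)), h(g(3, 2), g(2, 3))), g(h(3, 2), h(3, 2)))), h(h(h(2, 3), g(2, 3)), h(h(2, 2), g(2, 3)))), g(3, 2))) = 1 + max(6, 1) = 7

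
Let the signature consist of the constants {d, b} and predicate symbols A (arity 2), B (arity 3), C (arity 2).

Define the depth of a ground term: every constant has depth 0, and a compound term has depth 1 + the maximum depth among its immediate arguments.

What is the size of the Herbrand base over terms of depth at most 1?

16

First count ground terms of depth ≤ 1.
With no function symbols every ground term is a constant, so there are exactly 2 ground terms at every depth bound.
N_0 = 2
N_1 = 2
So |H| = 2.
Ground atoms are formed by filling each argument slot of a predicate with a term from H, so an r-ary predicate gives |H|^r atoms:
  A: 2^2 = 4;  B: 2^3 = 8;  C: 2^2 = 4
Total ground atoms: 4 + 8 + 4 = 16.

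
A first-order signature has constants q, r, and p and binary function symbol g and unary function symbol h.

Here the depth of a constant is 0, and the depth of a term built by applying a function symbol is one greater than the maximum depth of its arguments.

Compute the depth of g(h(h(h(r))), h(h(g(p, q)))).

4

depth(h(r)) = 1 + depth(r) = 1 + 0 = 1
depth(h(h(r))) = 1 + depth(h(r)) = 1 + 1 = 2
depth(h(h(h(r)))) = 1 + depth(h(h(r))) = 1 + 2 = 3
depth(g(p, q)) = 1 + max(0, 0) = 1
depth(h(g(p, q))) = 1 + depth(g(p, q)) = 1 + 1 = 2
depth(h(h(g(p, q)))) = 1 + depth(h(g(p, q))) = 1 + 2 = 3
depth(g(h(h(h(r))), h(h(g(p, q))))) = 1 + max(3, 3) = 4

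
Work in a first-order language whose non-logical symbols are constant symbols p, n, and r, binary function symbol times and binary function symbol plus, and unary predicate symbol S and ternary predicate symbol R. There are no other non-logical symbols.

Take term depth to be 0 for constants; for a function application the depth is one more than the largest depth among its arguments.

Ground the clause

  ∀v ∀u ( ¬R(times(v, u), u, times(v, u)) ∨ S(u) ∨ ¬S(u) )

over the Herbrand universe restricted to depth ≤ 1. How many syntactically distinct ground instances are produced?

441

Ground terms of depth ≤ 1:
  Write N_k for the number of ground terms of depth ≤ k. A term of depth ≤ k is either a constant or a function symbol applied to arguments of depth ≤ k−1, so N_k = 3 + N_{k-1}^2 + N_{k-1}^2.
  N_0 = 3
  N_1 = 3 + 3^2 + 3^2 = 21
So there are 21 ground terms available for substitution.
There are 2 variables to instantiate (v, u), each occurring in at least one literal, so different choices give different ground instances.
Number of ground instances = 21^2 = 441.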